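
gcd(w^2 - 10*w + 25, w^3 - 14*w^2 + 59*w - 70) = w - 5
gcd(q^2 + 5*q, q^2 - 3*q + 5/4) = 1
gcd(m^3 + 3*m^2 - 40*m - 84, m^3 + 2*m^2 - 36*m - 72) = m^2 - 4*m - 12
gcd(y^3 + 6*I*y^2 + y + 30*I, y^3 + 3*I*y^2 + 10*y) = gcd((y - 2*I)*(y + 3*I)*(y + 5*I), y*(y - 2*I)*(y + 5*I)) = y^2 + 3*I*y + 10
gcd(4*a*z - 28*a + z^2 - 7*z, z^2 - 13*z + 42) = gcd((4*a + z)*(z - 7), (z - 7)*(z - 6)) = z - 7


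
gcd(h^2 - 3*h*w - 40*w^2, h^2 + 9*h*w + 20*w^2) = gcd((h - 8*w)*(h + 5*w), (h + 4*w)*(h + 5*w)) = h + 5*w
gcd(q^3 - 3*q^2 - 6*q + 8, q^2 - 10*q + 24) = q - 4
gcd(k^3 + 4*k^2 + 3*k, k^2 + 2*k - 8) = 1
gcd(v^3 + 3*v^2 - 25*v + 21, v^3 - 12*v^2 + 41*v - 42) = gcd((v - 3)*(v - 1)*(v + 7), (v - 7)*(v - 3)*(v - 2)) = v - 3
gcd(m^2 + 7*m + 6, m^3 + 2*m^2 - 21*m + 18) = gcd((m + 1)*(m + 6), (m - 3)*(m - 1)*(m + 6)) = m + 6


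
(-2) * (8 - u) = 2*u - 16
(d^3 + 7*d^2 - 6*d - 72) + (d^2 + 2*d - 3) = d^3 + 8*d^2 - 4*d - 75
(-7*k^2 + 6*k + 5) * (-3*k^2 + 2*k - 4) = 21*k^4 - 32*k^3 + 25*k^2 - 14*k - 20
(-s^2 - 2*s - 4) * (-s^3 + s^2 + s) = s^5 + s^4 + s^3 - 6*s^2 - 4*s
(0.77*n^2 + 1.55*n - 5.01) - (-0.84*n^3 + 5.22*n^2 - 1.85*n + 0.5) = 0.84*n^3 - 4.45*n^2 + 3.4*n - 5.51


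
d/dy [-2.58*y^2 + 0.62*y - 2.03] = 0.62 - 5.16*y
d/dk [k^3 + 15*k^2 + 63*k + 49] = 3*k^2 + 30*k + 63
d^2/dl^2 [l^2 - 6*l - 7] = 2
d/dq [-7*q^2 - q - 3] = -14*q - 1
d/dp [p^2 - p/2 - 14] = 2*p - 1/2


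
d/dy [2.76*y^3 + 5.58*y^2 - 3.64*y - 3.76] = 8.28*y^2 + 11.16*y - 3.64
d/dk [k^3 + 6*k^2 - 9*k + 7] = 3*k^2 + 12*k - 9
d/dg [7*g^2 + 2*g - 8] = 14*g + 2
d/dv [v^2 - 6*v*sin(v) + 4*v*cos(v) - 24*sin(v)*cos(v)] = -4*v*sin(v) - 6*v*cos(v) + 2*v - 6*sin(v) + 4*cos(v) - 24*cos(2*v)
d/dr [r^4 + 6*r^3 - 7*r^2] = 2*r*(2*r^2 + 9*r - 7)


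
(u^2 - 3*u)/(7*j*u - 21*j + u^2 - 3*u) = u/(7*j + u)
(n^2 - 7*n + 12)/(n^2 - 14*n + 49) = (n^2 - 7*n + 12)/(n^2 - 14*n + 49)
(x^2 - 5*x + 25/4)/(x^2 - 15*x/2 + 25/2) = (x - 5/2)/(x - 5)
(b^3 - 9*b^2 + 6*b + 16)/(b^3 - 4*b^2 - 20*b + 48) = (b^2 - 7*b - 8)/(b^2 - 2*b - 24)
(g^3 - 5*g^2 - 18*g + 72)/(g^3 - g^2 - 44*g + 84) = (g^2 + g - 12)/(g^2 + 5*g - 14)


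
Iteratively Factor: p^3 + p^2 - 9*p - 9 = (p + 3)*(p^2 - 2*p - 3) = (p - 3)*(p + 3)*(p + 1)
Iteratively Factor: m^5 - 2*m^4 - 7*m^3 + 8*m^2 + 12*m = (m)*(m^4 - 2*m^3 - 7*m^2 + 8*m + 12) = m*(m - 3)*(m^3 + m^2 - 4*m - 4) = m*(m - 3)*(m + 1)*(m^2 - 4) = m*(m - 3)*(m - 2)*(m + 1)*(m + 2)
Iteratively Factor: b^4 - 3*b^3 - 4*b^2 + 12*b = (b)*(b^3 - 3*b^2 - 4*b + 12) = b*(b + 2)*(b^2 - 5*b + 6) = b*(b - 3)*(b + 2)*(b - 2)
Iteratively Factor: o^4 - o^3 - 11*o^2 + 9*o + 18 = (o + 3)*(o^3 - 4*o^2 + o + 6) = (o - 3)*(o + 3)*(o^2 - o - 2) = (o - 3)*(o - 2)*(o + 3)*(o + 1)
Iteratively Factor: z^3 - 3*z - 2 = (z - 2)*(z^2 + 2*z + 1) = (z - 2)*(z + 1)*(z + 1)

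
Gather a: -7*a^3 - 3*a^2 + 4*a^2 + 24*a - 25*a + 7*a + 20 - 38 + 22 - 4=-7*a^3 + a^2 + 6*a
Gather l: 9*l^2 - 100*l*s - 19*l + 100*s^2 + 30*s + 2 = 9*l^2 + l*(-100*s - 19) + 100*s^2 + 30*s + 2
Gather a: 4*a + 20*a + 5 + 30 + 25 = 24*a + 60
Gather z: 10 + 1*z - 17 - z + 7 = 0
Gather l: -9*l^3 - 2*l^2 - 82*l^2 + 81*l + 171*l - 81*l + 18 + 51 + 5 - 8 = -9*l^3 - 84*l^2 + 171*l + 66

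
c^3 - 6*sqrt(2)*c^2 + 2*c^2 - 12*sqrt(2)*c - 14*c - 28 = (c + 2)*(c - 7*sqrt(2))*(c + sqrt(2))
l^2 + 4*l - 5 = (l - 1)*(l + 5)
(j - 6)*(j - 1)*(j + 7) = j^3 - 43*j + 42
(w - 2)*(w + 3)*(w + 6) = w^3 + 7*w^2 - 36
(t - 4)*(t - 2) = t^2 - 6*t + 8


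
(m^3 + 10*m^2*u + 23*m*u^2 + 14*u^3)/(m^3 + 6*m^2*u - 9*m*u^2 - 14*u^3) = (-m - 2*u)/(-m + 2*u)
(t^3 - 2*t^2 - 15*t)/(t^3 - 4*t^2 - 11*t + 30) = t/(t - 2)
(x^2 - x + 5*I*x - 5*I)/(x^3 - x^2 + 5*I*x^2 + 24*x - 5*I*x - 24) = (x + 5*I)/(x^2 + 5*I*x + 24)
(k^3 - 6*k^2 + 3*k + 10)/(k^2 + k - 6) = (k^2 - 4*k - 5)/(k + 3)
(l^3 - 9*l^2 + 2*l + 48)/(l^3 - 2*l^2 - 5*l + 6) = (l - 8)/(l - 1)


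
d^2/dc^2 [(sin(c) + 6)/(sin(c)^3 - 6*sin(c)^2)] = 2*(-2*sin(c) - 18 + 183/sin(c) - 414/sin(c)^2 - 252/sin(c)^3 + 648/sin(c)^4)/(sin(c) - 6)^3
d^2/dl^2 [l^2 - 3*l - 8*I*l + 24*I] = 2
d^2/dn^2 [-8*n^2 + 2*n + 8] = -16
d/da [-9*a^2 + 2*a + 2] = 2 - 18*a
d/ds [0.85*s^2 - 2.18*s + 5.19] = 1.7*s - 2.18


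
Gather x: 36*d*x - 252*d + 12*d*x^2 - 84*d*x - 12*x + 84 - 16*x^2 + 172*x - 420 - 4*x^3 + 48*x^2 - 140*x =-252*d - 4*x^3 + x^2*(12*d + 32) + x*(20 - 48*d) - 336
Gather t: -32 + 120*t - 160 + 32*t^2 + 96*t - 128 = 32*t^2 + 216*t - 320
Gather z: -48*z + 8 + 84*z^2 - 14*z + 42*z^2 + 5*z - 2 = 126*z^2 - 57*z + 6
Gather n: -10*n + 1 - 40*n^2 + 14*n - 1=-40*n^2 + 4*n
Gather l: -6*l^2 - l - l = -6*l^2 - 2*l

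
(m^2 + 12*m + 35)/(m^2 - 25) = (m + 7)/(m - 5)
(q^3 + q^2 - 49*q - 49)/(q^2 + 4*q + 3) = (q^2 - 49)/(q + 3)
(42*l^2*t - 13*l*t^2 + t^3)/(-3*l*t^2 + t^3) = (-42*l^2 + 13*l*t - t^2)/(t*(3*l - t))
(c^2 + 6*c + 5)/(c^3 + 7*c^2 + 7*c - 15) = (c + 1)/(c^2 + 2*c - 3)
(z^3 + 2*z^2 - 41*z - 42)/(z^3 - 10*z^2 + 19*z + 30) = (z + 7)/(z - 5)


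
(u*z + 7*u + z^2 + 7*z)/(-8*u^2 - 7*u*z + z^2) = (z + 7)/(-8*u + z)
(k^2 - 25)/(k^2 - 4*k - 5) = (k + 5)/(k + 1)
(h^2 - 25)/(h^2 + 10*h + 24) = (h^2 - 25)/(h^2 + 10*h + 24)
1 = 1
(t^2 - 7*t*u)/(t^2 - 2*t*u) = (t - 7*u)/(t - 2*u)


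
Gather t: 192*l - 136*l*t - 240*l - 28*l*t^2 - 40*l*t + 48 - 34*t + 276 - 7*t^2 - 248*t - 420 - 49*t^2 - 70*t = -48*l + t^2*(-28*l - 56) + t*(-176*l - 352) - 96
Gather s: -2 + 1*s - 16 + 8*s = 9*s - 18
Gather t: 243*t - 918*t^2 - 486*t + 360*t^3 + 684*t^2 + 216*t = 360*t^3 - 234*t^2 - 27*t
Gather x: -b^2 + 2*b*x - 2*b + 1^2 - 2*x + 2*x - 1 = -b^2 + 2*b*x - 2*b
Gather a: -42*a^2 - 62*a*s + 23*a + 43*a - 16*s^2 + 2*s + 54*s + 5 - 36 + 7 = -42*a^2 + a*(66 - 62*s) - 16*s^2 + 56*s - 24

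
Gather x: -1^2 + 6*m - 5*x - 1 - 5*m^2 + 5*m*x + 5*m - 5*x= -5*m^2 + 11*m + x*(5*m - 10) - 2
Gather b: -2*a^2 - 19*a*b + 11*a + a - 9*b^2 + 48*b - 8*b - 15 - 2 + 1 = -2*a^2 + 12*a - 9*b^2 + b*(40 - 19*a) - 16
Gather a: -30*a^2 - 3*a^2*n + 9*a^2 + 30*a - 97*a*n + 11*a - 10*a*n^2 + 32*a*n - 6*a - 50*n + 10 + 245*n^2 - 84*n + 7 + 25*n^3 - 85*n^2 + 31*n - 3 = a^2*(-3*n - 21) + a*(-10*n^2 - 65*n + 35) + 25*n^3 + 160*n^2 - 103*n + 14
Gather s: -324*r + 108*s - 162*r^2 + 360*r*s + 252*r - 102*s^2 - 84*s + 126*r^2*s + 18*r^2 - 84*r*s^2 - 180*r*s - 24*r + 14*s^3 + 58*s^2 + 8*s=-144*r^2 - 96*r + 14*s^3 + s^2*(-84*r - 44) + s*(126*r^2 + 180*r + 32)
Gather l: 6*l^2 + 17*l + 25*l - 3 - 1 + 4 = 6*l^2 + 42*l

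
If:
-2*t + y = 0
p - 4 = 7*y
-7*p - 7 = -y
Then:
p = -53/48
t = -35/96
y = -35/48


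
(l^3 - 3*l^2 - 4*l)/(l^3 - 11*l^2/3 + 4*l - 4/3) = 3*l*(l^2 - 3*l - 4)/(3*l^3 - 11*l^2 + 12*l - 4)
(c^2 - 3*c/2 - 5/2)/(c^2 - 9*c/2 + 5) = (c + 1)/(c - 2)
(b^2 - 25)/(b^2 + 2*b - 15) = (b - 5)/(b - 3)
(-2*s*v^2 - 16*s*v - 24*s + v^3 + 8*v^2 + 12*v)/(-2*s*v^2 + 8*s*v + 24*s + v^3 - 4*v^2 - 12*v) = (v + 6)/(v - 6)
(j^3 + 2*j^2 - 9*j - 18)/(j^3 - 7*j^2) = (j^3 + 2*j^2 - 9*j - 18)/(j^2*(j - 7))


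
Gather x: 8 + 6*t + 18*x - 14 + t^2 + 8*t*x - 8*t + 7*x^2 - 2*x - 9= t^2 - 2*t + 7*x^2 + x*(8*t + 16) - 15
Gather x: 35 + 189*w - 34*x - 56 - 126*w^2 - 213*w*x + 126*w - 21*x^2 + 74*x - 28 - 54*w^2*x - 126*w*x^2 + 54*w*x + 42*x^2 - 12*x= -126*w^2 + 315*w + x^2*(21 - 126*w) + x*(-54*w^2 - 159*w + 28) - 49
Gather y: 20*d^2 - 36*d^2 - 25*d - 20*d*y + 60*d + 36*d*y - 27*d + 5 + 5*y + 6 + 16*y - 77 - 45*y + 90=-16*d^2 + 8*d + y*(16*d - 24) + 24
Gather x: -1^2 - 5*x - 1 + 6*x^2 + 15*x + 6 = 6*x^2 + 10*x + 4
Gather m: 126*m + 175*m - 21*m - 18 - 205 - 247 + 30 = 280*m - 440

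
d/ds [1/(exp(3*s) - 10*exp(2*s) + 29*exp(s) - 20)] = (-3*exp(2*s) + 20*exp(s) - 29)*exp(s)/(exp(3*s) - 10*exp(2*s) + 29*exp(s) - 20)^2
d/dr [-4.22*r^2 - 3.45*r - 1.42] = -8.44*r - 3.45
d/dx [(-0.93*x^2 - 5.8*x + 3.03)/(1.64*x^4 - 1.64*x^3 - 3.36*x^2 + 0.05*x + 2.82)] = (3.0504*x^5 + 27.0108*x^4 - 38.9008*x^3 - 4.6269*x^2 + 15.1164*x - 16.5075)/(2.6896*x^8 - 5.3792*x^7 - 8.3312*x^6 + 11.1848*x^5 + 20.3752*x^4 - 9.5856*x^3 - 18.9479*x^2 + 0.282*x + 7.9524)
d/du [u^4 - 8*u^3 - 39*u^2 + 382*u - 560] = 4*u^3 - 24*u^2 - 78*u + 382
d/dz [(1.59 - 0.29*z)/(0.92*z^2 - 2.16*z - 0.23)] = (0.2668*z^2 - 2.9256*z + 3.5011)/(0.8464*z^4 - 3.9744*z^3 + 4.2424*z^2 + 0.9936*z + 0.0529)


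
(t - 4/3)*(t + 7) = t^2 + 17*t/3 - 28/3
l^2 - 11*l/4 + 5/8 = (l - 5/2)*(l - 1/4)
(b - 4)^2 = b^2 - 8*b + 16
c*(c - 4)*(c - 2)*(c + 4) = c^4 - 2*c^3 - 16*c^2 + 32*c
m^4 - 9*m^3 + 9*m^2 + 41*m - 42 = (m - 7)*(m - 3)*(m - 1)*(m + 2)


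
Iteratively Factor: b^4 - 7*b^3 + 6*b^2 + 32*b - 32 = (b + 2)*(b^3 - 9*b^2 + 24*b - 16) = (b - 1)*(b + 2)*(b^2 - 8*b + 16) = (b - 4)*(b - 1)*(b + 2)*(b - 4)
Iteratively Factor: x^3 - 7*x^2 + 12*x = (x)*(x^2 - 7*x + 12) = x*(x - 4)*(x - 3)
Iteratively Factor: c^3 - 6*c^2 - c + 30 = (c - 3)*(c^2 - 3*c - 10) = (c - 3)*(c + 2)*(c - 5)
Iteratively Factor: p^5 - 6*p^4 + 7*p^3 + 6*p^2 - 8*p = (p + 1)*(p^4 - 7*p^3 + 14*p^2 - 8*p) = (p - 1)*(p + 1)*(p^3 - 6*p^2 + 8*p) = (p - 2)*(p - 1)*(p + 1)*(p^2 - 4*p) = (p - 4)*(p - 2)*(p - 1)*(p + 1)*(p)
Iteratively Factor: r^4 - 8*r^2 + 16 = (r + 2)*(r^3 - 2*r^2 - 4*r + 8) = (r - 2)*(r + 2)*(r^2 - 4) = (r - 2)*(r + 2)^2*(r - 2)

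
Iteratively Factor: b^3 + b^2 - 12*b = (b + 4)*(b^2 - 3*b) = (b - 3)*(b + 4)*(b)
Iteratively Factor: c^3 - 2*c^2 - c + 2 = (c - 1)*(c^2 - c - 2) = (c - 1)*(c + 1)*(c - 2)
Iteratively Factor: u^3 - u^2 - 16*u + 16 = (u - 1)*(u^2 - 16) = (u - 1)*(u + 4)*(u - 4)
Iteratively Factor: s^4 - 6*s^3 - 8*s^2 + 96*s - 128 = (s - 4)*(s^3 - 2*s^2 - 16*s + 32) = (s - 4)*(s + 4)*(s^2 - 6*s + 8) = (s - 4)*(s - 2)*(s + 4)*(s - 4)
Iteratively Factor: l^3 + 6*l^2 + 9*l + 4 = (l + 1)*(l^2 + 5*l + 4) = (l + 1)*(l + 4)*(l + 1)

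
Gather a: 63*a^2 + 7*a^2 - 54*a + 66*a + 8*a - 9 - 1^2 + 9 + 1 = 70*a^2 + 20*a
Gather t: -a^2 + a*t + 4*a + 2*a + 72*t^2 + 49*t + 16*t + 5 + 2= -a^2 + 6*a + 72*t^2 + t*(a + 65) + 7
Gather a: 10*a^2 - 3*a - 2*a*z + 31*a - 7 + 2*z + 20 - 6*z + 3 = 10*a^2 + a*(28 - 2*z) - 4*z + 16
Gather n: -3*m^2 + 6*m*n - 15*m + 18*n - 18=-3*m^2 - 15*m + n*(6*m + 18) - 18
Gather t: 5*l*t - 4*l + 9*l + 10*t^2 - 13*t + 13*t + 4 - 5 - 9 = 5*l*t + 5*l + 10*t^2 - 10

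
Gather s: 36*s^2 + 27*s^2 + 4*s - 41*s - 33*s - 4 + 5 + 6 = 63*s^2 - 70*s + 7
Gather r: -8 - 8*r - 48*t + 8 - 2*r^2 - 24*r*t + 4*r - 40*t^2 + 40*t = -2*r^2 + r*(-24*t - 4) - 40*t^2 - 8*t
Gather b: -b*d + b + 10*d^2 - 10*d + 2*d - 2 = b*(1 - d) + 10*d^2 - 8*d - 2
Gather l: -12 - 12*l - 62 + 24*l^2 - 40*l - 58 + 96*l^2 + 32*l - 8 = 120*l^2 - 20*l - 140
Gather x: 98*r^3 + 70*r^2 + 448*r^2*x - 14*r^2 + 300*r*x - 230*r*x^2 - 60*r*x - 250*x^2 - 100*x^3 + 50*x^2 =98*r^3 + 56*r^2 - 100*x^3 + x^2*(-230*r - 200) + x*(448*r^2 + 240*r)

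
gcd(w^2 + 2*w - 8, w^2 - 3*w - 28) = w + 4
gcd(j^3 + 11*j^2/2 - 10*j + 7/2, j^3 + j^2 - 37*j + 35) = j^2 + 6*j - 7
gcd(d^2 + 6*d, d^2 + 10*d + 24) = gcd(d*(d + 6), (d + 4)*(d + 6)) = d + 6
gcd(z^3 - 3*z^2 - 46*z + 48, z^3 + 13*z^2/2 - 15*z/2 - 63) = z + 6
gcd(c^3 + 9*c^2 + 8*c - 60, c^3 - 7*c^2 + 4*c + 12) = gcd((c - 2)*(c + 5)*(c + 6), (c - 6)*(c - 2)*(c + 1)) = c - 2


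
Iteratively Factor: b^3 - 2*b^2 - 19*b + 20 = (b - 5)*(b^2 + 3*b - 4) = (b - 5)*(b + 4)*(b - 1)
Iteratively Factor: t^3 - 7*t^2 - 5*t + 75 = (t - 5)*(t^2 - 2*t - 15) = (t - 5)*(t + 3)*(t - 5)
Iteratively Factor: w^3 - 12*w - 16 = (w - 4)*(w^2 + 4*w + 4) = (w - 4)*(w + 2)*(w + 2)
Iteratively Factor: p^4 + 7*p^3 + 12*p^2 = (p + 4)*(p^3 + 3*p^2) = (p + 3)*(p + 4)*(p^2) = p*(p + 3)*(p + 4)*(p)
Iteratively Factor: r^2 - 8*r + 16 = (r - 4)*(r - 4)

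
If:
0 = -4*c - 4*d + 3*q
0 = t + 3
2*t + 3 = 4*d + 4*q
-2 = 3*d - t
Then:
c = 113/48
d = -5/3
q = 11/12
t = -3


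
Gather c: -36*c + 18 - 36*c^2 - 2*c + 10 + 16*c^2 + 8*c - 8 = -20*c^2 - 30*c + 20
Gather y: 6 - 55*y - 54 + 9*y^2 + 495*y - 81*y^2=-72*y^2 + 440*y - 48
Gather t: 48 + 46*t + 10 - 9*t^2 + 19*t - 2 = -9*t^2 + 65*t + 56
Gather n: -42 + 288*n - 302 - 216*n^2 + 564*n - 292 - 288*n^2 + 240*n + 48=-504*n^2 + 1092*n - 588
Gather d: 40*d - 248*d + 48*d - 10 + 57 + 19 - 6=60 - 160*d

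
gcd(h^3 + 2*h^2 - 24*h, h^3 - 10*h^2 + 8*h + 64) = h - 4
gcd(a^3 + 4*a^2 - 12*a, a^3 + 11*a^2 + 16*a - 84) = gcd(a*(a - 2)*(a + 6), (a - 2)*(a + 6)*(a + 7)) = a^2 + 4*a - 12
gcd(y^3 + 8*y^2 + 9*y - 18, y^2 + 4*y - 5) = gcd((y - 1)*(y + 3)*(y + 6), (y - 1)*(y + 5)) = y - 1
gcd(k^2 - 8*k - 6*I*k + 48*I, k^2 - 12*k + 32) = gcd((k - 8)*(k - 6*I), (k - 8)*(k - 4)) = k - 8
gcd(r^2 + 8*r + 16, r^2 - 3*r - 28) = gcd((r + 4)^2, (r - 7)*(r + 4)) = r + 4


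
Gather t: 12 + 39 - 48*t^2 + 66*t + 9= -48*t^2 + 66*t + 60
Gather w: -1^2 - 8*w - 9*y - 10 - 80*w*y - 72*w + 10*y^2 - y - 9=w*(-80*y - 80) + 10*y^2 - 10*y - 20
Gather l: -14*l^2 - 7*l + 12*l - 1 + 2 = -14*l^2 + 5*l + 1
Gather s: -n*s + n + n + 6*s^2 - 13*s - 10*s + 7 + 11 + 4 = 2*n + 6*s^2 + s*(-n - 23) + 22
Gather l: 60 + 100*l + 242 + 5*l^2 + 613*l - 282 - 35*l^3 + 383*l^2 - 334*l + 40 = -35*l^3 + 388*l^2 + 379*l + 60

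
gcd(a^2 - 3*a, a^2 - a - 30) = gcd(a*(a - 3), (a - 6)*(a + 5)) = 1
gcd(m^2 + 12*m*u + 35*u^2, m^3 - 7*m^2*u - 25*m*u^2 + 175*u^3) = m + 5*u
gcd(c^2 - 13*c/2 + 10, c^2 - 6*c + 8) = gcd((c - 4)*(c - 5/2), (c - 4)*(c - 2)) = c - 4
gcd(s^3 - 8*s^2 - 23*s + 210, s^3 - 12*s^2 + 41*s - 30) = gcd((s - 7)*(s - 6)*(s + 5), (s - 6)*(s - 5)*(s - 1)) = s - 6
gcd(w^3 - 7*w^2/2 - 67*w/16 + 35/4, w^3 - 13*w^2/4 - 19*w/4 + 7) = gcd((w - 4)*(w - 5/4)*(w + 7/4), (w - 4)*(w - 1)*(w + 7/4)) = w^2 - 9*w/4 - 7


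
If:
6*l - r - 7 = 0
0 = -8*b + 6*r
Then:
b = 3*r/4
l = r/6 + 7/6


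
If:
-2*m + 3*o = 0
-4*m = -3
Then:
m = 3/4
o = 1/2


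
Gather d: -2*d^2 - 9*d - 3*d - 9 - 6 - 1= -2*d^2 - 12*d - 16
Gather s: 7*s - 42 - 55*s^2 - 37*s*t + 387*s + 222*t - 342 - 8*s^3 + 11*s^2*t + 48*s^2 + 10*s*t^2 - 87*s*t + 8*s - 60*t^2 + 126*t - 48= -8*s^3 + s^2*(11*t - 7) + s*(10*t^2 - 124*t + 402) - 60*t^2 + 348*t - 432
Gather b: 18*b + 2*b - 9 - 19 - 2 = 20*b - 30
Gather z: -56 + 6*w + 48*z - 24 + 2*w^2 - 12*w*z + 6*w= 2*w^2 + 12*w + z*(48 - 12*w) - 80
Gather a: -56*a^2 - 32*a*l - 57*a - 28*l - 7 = -56*a^2 + a*(-32*l - 57) - 28*l - 7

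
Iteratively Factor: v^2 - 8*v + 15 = (v - 5)*(v - 3)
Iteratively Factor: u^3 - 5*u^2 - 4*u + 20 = (u + 2)*(u^2 - 7*u + 10) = (u - 5)*(u + 2)*(u - 2)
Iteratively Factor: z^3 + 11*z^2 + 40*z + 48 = (z + 3)*(z^2 + 8*z + 16) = (z + 3)*(z + 4)*(z + 4)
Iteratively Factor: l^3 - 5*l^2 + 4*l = (l - 4)*(l^2 - l) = l*(l - 4)*(l - 1)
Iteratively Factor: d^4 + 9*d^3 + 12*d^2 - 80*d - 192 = (d + 4)*(d^3 + 5*d^2 - 8*d - 48) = (d - 3)*(d + 4)*(d^2 + 8*d + 16) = (d - 3)*(d + 4)^2*(d + 4)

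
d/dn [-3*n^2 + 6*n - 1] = 6 - 6*n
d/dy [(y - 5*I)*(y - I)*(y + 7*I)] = 3*y^2 + 2*I*y + 37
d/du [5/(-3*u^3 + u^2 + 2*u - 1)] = 5*(9*u^2 - 2*u - 2)/(3*u^3 - u^2 - 2*u + 1)^2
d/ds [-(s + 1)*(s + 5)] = -2*s - 6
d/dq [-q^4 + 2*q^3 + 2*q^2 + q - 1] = -4*q^3 + 6*q^2 + 4*q + 1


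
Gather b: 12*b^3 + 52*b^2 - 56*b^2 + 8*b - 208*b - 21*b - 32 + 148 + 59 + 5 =12*b^3 - 4*b^2 - 221*b + 180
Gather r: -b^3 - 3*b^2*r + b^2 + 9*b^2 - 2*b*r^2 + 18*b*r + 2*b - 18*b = -b^3 + 10*b^2 - 2*b*r^2 - 16*b + r*(-3*b^2 + 18*b)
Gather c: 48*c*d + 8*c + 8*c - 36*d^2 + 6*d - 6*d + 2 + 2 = c*(48*d + 16) - 36*d^2 + 4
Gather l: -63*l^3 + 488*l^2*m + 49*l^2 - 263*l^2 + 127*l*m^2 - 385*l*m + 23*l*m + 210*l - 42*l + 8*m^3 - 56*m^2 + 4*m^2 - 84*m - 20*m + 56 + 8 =-63*l^3 + l^2*(488*m - 214) + l*(127*m^2 - 362*m + 168) + 8*m^3 - 52*m^2 - 104*m + 64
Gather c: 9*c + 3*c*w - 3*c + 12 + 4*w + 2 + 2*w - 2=c*(3*w + 6) + 6*w + 12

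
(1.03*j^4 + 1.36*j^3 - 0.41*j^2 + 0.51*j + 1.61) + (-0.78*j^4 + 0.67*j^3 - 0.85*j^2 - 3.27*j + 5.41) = 0.25*j^4 + 2.03*j^3 - 1.26*j^2 - 2.76*j + 7.02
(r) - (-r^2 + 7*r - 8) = r^2 - 6*r + 8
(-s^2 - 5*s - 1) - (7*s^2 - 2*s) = -8*s^2 - 3*s - 1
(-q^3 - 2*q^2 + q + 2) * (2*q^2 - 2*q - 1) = -2*q^5 - 2*q^4 + 7*q^3 + 4*q^2 - 5*q - 2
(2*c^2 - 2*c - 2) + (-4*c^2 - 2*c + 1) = -2*c^2 - 4*c - 1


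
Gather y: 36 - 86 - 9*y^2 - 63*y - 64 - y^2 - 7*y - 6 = -10*y^2 - 70*y - 120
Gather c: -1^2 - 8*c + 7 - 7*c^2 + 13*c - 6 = -7*c^2 + 5*c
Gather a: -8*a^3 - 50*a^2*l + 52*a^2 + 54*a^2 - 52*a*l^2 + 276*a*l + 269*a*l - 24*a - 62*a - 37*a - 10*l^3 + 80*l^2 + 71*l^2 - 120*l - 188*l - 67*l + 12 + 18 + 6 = -8*a^3 + a^2*(106 - 50*l) + a*(-52*l^2 + 545*l - 123) - 10*l^3 + 151*l^2 - 375*l + 36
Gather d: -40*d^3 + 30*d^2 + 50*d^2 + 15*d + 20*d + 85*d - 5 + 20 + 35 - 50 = -40*d^3 + 80*d^2 + 120*d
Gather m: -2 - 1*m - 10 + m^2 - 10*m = m^2 - 11*m - 12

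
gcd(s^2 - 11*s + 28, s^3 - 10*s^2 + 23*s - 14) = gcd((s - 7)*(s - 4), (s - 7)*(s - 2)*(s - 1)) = s - 7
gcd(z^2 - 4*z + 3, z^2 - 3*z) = z - 3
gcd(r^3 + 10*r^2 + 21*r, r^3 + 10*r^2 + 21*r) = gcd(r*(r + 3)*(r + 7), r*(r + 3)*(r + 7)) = r^3 + 10*r^2 + 21*r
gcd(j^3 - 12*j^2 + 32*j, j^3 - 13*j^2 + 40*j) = j^2 - 8*j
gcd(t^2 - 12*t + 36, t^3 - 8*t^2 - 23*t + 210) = t - 6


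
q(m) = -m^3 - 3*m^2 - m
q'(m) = -3*m^2 - 6*m - 1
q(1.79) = -17.14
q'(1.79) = -21.35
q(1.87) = -18.90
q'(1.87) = -22.71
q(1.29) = -8.43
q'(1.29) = -13.73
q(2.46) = -35.50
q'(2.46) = -33.91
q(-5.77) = 97.99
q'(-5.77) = -66.26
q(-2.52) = -0.53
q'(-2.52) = -4.93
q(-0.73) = -0.48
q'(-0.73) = 1.78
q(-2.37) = -1.17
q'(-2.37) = -3.63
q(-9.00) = 495.00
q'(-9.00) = -190.00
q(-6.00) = 114.00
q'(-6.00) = -73.00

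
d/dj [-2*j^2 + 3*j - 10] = 3 - 4*j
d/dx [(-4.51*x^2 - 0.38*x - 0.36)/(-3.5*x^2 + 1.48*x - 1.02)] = (-8.0048*x^2 + 6.6804*x + 0.9204)/(12.25*x^4 - 10.36*x^3 + 9.3304*x^2 - 3.0192*x + 1.0404)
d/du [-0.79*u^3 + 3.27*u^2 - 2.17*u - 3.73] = -2.37*u^2 + 6.54*u - 2.17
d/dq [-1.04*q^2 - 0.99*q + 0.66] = -2.08*q - 0.99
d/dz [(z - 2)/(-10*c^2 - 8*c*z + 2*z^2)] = (-5*c^2 - 4*c*z + z^2 + 2*(2*c - z)*(z - 2))/(2*(5*c^2 + 4*c*z - z^2)^2)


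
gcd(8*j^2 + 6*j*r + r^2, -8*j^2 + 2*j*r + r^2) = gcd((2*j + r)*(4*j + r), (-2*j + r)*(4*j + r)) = 4*j + r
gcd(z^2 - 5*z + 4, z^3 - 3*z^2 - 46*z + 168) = z - 4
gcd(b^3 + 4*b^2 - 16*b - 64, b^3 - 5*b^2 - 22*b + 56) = b + 4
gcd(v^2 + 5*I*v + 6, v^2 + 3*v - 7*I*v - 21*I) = 1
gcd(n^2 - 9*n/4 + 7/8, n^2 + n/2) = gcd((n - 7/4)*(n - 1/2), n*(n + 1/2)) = 1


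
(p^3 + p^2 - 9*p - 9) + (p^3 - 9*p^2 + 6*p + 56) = 2*p^3 - 8*p^2 - 3*p + 47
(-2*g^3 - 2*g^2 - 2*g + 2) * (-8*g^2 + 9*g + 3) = 16*g^5 - 2*g^4 - 8*g^3 - 40*g^2 + 12*g + 6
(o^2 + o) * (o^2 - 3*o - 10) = o^4 - 2*o^3 - 13*o^2 - 10*o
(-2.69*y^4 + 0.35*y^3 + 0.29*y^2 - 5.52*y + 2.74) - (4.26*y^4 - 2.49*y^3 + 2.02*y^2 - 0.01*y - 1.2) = -6.95*y^4 + 2.84*y^3 - 1.73*y^2 - 5.51*y + 3.94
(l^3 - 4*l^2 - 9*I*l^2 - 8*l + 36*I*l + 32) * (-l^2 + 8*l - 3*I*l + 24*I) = -l^5 + 12*l^4 + 6*I*l^4 - 51*l^3 - 72*I*l^3 + 228*l^2 + 216*I*l^2 - 608*l - 288*I*l + 768*I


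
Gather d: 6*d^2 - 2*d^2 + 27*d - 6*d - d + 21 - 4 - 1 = 4*d^2 + 20*d + 16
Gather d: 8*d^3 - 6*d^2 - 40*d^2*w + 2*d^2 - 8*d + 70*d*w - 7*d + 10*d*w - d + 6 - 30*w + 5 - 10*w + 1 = 8*d^3 + d^2*(-40*w - 4) + d*(80*w - 16) - 40*w + 12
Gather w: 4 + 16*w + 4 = 16*w + 8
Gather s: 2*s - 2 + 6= 2*s + 4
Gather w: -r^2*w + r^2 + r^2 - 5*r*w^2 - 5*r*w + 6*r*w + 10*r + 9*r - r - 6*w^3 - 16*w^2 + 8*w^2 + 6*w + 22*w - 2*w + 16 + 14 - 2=2*r^2 + 18*r - 6*w^3 + w^2*(-5*r - 8) + w*(-r^2 + r + 26) + 28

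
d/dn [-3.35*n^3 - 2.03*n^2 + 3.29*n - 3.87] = -10.05*n^2 - 4.06*n + 3.29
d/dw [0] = 0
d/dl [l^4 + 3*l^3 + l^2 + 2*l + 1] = 4*l^3 + 9*l^2 + 2*l + 2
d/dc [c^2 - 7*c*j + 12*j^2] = 2*c - 7*j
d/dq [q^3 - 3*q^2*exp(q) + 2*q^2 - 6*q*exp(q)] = -3*q^2*exp(q) + 3*q^2 - 12*q*exp(q) + 4*q - 6*exp(q)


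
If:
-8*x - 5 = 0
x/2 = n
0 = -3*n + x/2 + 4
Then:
No Solution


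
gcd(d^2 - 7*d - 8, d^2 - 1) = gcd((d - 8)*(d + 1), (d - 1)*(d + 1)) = d + 1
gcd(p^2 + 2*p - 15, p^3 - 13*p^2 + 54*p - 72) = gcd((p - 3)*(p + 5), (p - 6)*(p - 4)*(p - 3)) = p - 3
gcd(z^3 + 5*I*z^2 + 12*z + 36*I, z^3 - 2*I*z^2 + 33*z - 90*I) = z^2 + 3*I*z + 18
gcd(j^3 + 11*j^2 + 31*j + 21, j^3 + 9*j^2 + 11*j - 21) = j^2 + 10*j + 21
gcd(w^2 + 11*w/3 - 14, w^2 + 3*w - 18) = w + 6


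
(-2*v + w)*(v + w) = -2*v^2 - v*w + w^2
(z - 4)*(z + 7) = z^2 + 3*z - 28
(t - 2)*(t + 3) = t^2 + t - 6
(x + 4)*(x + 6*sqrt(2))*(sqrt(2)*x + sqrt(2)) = sqrt(2)*x^3 + 5*sqrt(2)*x^2 + 12*x^2 + 4*sqrt(2)*x + 60*x + 48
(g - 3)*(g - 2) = g^2 - 5*g + 6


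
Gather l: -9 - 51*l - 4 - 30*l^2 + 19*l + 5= -30*l^2 - 32*l - 8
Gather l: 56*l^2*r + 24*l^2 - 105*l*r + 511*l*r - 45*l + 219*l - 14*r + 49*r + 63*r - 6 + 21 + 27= l^2*(56*r + 24) + l*(406*r + 174) + 98*r + 42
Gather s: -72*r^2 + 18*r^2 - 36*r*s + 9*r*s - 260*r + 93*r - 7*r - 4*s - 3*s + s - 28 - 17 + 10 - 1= -54*r^2 - 174*r + s*(-27*r - 6) - 36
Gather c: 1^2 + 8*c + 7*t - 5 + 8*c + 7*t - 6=16*c + 14*t - 10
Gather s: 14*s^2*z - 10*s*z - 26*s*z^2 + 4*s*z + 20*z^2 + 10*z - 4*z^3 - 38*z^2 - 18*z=14*s^2*z + s*(-26*z^2 - 6*z) - 4*z^3 - 18*z^2 - 8*z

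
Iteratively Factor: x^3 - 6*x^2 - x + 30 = (x - 5)*(x^2 - x - 6) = (x - 5)*(x - 3)*(x + 2)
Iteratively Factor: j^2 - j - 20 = (j + 4)*(j - 5)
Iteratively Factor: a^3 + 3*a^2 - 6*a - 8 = (a - 2)*(a^2 + 5*a + 4) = (a - 2)*(a + 4)*(a + 1)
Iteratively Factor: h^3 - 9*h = (h + 3)*(h^2 - 3*h) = (h - 3)*(h + 3)*(h)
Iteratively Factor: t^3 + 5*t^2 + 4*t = (t + 4)*(t^2 + t) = (t + 1)*(t + 4)*(t)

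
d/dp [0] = 0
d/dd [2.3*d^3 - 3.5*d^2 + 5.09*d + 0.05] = 6.9*d^2 - 7.0*d + 5.09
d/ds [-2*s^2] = -4*s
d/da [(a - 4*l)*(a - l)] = 2*a - 5*l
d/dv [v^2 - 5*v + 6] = 2*v - 5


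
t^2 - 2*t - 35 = (t - 7)*(t + 5)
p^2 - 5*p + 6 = (p - 3)*(p - 2)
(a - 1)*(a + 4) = a^2 + 3*a - 4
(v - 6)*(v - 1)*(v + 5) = v^3 - 2*v^2 - 29*v + 30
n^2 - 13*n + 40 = (n - 8)*(n - 5)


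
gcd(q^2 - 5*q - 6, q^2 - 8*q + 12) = q - 6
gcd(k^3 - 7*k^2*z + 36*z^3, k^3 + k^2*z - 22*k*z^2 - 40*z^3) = k + 2*z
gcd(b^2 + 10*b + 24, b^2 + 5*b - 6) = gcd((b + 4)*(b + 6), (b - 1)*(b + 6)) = b + 6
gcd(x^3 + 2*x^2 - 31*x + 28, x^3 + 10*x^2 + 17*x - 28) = x^2 + 6*x - 7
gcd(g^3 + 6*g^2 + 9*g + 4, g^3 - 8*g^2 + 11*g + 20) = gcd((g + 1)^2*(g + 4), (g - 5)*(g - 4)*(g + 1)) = g + 1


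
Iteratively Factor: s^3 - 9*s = (s)*(s^2 - 9) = s*(s + 3)*(s - 3)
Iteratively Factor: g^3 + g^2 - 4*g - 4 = (g + 1)*(g^2 - 4) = (g + 1)*(g + 2)*(g - 2)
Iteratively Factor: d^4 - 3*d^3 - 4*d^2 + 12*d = (d - 2)*(d^3 - d^2 - 6*d) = d*(d - 2)*(d^2 - d - 6) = d*(d - 3)*(d - 2)*(d + 2)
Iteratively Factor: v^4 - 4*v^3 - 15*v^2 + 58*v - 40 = (v - 5)*(v^3 + v^2 - 10*v + 8) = (v - 5)*(v + 4)*(v^2 - 3*v + 2) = (v - 5)*(v - 1)*(v + 4)*(v - 2)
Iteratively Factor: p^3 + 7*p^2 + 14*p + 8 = (p + 2)*(p^2 + 5*p + 4) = (p + 2)*(p + 4)*(p + 1)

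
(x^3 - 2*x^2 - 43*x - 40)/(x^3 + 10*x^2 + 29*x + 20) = (x - 8)/(x + 4)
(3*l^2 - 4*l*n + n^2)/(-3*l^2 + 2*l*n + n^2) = (-3*l + n)/(3*l + n)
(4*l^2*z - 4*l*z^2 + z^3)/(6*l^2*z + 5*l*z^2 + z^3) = (4*l^2 - 4*l*z + z^2)/(6*l^2 + 5*l*z + z^2)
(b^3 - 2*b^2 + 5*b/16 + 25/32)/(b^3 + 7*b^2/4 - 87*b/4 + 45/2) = (8*b^2 - 6*b - 5)/(8*(b^2 + 3*b - 18))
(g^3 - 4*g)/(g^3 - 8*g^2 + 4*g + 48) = g*(g - 2)/(g^2 - 10*g + 24)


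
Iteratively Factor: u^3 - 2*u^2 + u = (u - 1)*(u^2 - u) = (u - 1)^2*(u)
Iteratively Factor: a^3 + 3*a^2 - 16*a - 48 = (a - 4)*(a^2 + 7*a + 12) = (a - 4)*(a + 4)*(a + 3)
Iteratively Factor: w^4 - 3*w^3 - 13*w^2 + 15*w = (w + 3)*(w^3 - 6*w^2 + 5*w) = (w - 1)*(w + 3)*(w^2 - 5*w) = (w - 5)*(w - 1)*(w + 3)*(w)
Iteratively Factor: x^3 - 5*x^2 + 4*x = (x - 4)*(x^2 - x) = x*(x - 4)*(x - 1)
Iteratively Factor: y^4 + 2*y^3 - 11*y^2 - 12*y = (y + 4)*(y^3 - 2*y^2 - 3*y) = (y - 3)*(y + 4)*(y^2 + y) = y*(y - 3)*(y + 4)*(y + 1)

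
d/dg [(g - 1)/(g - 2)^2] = -g/(g - 2)^3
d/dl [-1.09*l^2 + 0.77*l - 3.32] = 0.77 - 2.18*l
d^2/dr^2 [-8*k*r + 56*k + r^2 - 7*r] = 2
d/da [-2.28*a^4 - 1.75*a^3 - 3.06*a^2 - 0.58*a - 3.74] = -9.12*a^3 - 5.25*a^2 - 6.12*a - 0.58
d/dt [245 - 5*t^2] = -10*t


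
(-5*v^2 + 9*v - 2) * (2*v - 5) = -10*v^3 + 43*v^2 - 49*v + 10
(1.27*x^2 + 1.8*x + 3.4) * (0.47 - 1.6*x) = -2.032*x^3 - 2.2831*x^2 - 4.594*x + 1.598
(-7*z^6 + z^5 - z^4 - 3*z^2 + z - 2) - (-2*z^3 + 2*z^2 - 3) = -7*z^6 + z^5 - z^4 + 2*z^3 - 5*z^2 + z + 1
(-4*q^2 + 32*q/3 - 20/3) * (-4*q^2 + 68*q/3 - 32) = 16*q^4 - 400*q^3/3 + 3568*q^2/9 - 4432*q/9 + 640/3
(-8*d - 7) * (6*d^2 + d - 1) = -48*d^3 - 50*d^2 + d + 7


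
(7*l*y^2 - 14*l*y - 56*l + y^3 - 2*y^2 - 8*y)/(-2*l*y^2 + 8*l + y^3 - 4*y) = (7*l*y - 28*l + y^2 - 4*y)/(-2*l*y + 4*l + y^2 - 2*y)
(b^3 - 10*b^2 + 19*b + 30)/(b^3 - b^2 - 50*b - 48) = (b^2 - 11*b + 30)/(b^2 - 2*b - 48)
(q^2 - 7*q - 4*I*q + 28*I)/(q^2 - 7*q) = (q - 4*I)/q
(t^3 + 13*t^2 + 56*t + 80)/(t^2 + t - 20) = (t^2 + 8*t + 16)/(t - 4)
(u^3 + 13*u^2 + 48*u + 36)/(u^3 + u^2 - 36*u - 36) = (u + 6)/(u - 6)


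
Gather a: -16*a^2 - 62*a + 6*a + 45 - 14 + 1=-16*a^2 - 56*a + 32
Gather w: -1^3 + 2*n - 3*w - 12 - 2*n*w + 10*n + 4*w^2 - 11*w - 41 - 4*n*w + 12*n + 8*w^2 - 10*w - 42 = 24*n + 12*w^2 + w*(-6*n - 24) - 96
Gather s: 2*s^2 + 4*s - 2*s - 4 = 2*s^2 + 2*s - 4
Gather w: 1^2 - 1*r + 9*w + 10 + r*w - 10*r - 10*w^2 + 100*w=-11*r - 10*w^2 + w*(r + 109) + 11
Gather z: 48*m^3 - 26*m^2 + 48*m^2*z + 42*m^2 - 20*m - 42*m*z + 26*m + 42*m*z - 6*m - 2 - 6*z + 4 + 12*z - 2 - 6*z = 48*m^3 + 48*m^2*z + 16*m^2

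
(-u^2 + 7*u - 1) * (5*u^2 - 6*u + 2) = -5*u^4 + 41*u^3 - 49*u^2 + 20*u - 2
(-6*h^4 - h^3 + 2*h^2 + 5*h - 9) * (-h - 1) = 6*h^5 + 7*h^4 - h^3 - 7*h^2 + 4*h + 9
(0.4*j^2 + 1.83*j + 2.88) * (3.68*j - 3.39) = 1.472*j^3 + 5.3784*j^2 + 4.3947*j - 9.7632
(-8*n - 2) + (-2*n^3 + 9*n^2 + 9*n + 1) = -2*n^3 + 9*n^2 + n - 1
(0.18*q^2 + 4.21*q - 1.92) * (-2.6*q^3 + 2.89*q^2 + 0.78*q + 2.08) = -0.468*q^5 - 10.4258*q^4 + 17.2993*q^3 - 1.8906*q^2 + 7.2592*q - 3.9936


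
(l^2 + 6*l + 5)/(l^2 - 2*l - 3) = (l + 5)/(l - 3)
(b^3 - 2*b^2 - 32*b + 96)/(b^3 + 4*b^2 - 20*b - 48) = (b - 4)/(b + 2)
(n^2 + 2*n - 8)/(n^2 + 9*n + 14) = (n^2 + 2*n - 8)/(n^2 + 9*n + 14)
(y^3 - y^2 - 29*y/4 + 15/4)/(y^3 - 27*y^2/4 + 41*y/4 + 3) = (4*y^2 + 8*y - 5)/(4*y^2 - 15*y - 4)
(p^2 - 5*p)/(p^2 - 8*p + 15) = p/(p - 3)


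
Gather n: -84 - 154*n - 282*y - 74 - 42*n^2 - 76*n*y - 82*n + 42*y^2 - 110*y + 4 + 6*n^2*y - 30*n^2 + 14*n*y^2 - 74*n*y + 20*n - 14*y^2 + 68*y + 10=n^2*(6*y - 72) + n*(14*y^2 - 150*y - 216) + 28*y^2 - 324*y - 144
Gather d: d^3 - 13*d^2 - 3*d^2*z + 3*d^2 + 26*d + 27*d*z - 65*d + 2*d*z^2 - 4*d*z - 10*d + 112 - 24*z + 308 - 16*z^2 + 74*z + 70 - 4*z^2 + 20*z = d^3 + d^2*(-3*z - 10) + d*(2*z^2 + 23*z - 49) - 20*z^2 + 70*z + 490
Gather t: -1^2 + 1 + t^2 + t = t^2 + t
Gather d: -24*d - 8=-24*d - 8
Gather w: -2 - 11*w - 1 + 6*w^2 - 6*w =6*w^2 - 17*w - 3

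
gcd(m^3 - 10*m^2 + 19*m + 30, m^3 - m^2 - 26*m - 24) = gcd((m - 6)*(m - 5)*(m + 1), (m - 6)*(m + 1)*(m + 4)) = m^2 - 5*m - 6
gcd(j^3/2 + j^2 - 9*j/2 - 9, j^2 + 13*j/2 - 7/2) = 1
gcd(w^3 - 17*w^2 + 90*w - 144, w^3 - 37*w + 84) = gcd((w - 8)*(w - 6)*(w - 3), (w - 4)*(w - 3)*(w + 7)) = w - 3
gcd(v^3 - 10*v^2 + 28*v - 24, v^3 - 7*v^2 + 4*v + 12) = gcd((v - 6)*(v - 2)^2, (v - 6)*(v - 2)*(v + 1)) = v^2 - 8*v + 12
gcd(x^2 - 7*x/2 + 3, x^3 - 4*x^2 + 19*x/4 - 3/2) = x^2 - 7*x/2 + 3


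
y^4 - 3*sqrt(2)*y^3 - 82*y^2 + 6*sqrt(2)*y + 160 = (y - 8*sqrt(2))*(y - sqrt(2))*(y + sqrt(2))*(y + 5*sqrt(2))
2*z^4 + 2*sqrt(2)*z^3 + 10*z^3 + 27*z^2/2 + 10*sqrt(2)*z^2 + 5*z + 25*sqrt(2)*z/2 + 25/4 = (z + 5/2)^2*(sqrt(2)*z + 1)^2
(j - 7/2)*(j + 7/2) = j^2 - 49/4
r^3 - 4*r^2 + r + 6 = (r - 3)*(r - 2)*(r + 1)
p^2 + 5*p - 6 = (p - 1)*(p + 6)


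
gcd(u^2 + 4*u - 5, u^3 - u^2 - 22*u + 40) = u + 5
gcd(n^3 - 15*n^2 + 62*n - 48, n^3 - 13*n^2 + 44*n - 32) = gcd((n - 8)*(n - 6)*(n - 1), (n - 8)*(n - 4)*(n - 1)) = n^2 - 9*n + 8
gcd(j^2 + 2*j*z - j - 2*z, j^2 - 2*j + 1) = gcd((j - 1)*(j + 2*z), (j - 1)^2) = j - 1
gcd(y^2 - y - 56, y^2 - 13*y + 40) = y - 8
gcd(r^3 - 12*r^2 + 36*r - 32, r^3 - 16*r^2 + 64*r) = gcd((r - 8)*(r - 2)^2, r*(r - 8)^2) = r - 8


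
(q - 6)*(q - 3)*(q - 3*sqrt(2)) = q^3 - 9*q^2 - 3*sqrt(2)*q^2 + 18*q + 27*sqrt(2)*q - 54*sqrt(2)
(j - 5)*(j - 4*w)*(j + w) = j^3 - 3*j^2*w - 5*j^2 - 4*j*w^2 + 15*j*w + 20*w^2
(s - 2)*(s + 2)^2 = s^3 + 2*s^2 - 4*s - 8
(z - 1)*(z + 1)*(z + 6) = z^3 + 6*z^2 - z - 6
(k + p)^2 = k^2 + 2*k*p + p^2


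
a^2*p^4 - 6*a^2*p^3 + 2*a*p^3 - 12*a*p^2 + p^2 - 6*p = p*(p - 6)*(a*p + 1)^2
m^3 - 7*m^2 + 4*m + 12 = (m - 6)*(m - 2)*(m + 1)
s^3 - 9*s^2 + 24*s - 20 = (s - 5)*(s - 2)^2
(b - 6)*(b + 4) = b^2 - 2*b - 24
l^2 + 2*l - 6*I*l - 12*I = (l + 2)*(l - 6*I)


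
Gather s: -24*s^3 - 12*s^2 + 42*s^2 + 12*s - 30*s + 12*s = -24*s^3 + 30*s^2 - 6*s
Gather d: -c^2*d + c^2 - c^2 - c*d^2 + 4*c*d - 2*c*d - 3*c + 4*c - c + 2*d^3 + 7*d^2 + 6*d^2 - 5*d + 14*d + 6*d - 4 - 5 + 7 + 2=2*d^3 + d^2*(13 - c) + d*(-c^2 + 2*c + 15)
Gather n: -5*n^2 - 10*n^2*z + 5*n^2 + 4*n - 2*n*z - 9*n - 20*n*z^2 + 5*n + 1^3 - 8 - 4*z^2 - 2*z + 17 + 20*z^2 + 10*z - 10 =-10*n^2*z + n*(-20*z^2 - 2*z) + 16*z^2 + 8*z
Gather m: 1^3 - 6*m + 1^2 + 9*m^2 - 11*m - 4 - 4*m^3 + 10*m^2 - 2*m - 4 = -4*m^3 + 19*m^2 - 19*m - 6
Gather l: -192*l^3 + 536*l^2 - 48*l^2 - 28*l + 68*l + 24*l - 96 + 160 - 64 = -192*l^3 + 488*l^2 + 64*l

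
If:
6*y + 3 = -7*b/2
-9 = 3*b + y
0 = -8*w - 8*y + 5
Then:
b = -102/29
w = -215/232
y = 45/29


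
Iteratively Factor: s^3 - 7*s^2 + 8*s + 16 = (s + 1)*(s^2 - 8*s + 16) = (s - 4)*(s + 1)*(s - 4)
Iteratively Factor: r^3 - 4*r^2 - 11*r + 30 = (r - 5)*(r^2 + r - 6) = (r - 5)*(r + 3)*(r - 2)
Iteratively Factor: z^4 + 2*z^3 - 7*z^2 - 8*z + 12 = (z - 2)*(z^3 + 4*z^2 + z - 6) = (z - 2)*(z + 3)*(z^2 + z - 2) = (z - 2)*(z + 2)*(z + 3)*(z - 1)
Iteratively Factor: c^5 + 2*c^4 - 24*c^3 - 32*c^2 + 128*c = (c)*(c^4 + 2*c^3 - 24*c^2 - 32*c + 128) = c*(c + 4)*(c^3 - 2*c^2 - 16*c + 32) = c*(c - 2)*(c + 4)*(c^2 - 16) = c*(c - 4)*(c - 2)*(c + 4)*(c + 4)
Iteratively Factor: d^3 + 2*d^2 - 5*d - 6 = (d + 1)*(d^2 + d - 6) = (d - 2)*(d + 1)*(d + 3)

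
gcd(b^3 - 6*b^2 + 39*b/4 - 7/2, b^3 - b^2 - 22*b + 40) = b - 2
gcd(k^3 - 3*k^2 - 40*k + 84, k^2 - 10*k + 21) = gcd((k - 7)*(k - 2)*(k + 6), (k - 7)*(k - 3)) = k - 7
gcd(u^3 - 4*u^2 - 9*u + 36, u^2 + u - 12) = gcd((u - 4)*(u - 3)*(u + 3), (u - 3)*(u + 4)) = u - 3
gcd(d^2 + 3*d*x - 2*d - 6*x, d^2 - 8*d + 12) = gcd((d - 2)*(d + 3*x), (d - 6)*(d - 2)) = d - 2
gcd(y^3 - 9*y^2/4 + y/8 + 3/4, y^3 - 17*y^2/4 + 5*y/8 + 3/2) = y^2 - y/4 - 3/8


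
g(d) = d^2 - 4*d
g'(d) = 2*d - 4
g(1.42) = -3.66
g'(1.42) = -1.16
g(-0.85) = 4.12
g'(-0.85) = -5.70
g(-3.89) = 30.69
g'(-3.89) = -11.78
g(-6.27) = 64.39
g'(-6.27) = -16.54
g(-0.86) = 4.18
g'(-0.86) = -5.72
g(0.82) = -2.61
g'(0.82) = -2.36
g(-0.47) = 2.10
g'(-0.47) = -4.94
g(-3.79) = 29.52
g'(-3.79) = -11.58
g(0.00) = 0.00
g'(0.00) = -4.00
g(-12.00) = 192.00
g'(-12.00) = -28.00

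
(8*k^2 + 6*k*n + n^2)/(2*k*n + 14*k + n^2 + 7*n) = (4*k + n)/(n + 7)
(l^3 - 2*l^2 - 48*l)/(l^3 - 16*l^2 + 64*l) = (l + 6)/(l - 8)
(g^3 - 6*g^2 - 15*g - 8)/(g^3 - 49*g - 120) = (g^2 + 2*g + 1)/(g^2 + 8*g + 15)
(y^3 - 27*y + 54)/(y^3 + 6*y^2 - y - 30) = (y^3 - 27*y + 54)/(y^3 + 6*y^2 - y - 30)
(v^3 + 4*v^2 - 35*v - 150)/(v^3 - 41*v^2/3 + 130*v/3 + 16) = 3*(v^2 + 10*v + 25)/(3*v^2 - 23*v - 8)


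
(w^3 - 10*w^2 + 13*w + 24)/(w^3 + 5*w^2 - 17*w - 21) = (w - 8)/(w + 7)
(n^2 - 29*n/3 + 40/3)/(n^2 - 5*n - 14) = (-3*n^2 + 29*n - 40)/(3*(-n^2 + 5*n + 14))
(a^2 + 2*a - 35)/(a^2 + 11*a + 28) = (a - 5)/(a + 4)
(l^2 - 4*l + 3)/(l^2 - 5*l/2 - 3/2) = 2*(l - 1)/(2*l + 1)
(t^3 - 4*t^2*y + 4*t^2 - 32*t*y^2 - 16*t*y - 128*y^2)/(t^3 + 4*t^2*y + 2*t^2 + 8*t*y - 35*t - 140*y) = (t^2 - 8*t*y + 4*t - 32*y)/(t^2 + 2*t - 35)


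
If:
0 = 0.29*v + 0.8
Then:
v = -2.76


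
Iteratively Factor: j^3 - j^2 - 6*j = (j + 2)*(j^2 - 3*j) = (j - 3)*(j + 2)*(j)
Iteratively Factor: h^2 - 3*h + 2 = (h - 2)*(h - 1)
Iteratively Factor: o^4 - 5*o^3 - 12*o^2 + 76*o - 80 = (o - 2)*(o^3 - 3*o^2 - 18*o + 40) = (o - 2)^2*(o^2 - o - 20) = (o - 2)^2*(o + 4)*(o - 5)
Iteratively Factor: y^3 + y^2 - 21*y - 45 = (y + 3)*(y^2 - 2*y - 15) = (y - 5)*(y + 3)*(y + 3)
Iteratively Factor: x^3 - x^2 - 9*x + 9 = (x - 3)*(x^2 + 2*x - 3) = (x - 3)*(x + 3)*(x - 1)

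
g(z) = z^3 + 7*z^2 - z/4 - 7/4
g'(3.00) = 68.75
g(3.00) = 87.50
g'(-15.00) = 464.75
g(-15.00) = -1798.00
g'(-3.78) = -10.30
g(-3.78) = 45.20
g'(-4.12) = -7.01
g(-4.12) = 48.17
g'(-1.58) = -14.88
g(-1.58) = 12.18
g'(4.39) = 119.03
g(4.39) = 216.66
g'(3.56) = 87.61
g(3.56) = 131.19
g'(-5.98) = 23.31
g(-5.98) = 36.22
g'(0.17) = 2.22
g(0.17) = -1.59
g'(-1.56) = -14.79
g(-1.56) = 11.88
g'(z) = 3*z^2 + 14*z - 1/4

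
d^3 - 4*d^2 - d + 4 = (d - 4)*(d - 1)*(d + 1)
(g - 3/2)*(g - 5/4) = g^2 - 11*g/4 + 15/8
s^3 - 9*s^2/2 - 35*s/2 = s*(s - 7)*(s + 5/2)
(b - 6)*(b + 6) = b^2 - 36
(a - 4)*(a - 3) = a^2 - 7*a + 12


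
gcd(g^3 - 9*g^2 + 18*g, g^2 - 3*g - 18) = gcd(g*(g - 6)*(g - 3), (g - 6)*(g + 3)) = g - 6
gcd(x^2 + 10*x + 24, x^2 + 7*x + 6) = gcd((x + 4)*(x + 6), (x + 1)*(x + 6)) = x + 6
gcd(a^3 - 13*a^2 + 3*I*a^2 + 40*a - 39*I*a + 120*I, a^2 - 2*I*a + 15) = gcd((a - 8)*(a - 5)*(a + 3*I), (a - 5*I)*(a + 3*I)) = a + 3*I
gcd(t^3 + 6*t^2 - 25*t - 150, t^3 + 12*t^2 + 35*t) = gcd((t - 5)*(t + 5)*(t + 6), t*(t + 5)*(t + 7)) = t + 5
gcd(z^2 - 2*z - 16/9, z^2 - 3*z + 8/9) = z - 8/3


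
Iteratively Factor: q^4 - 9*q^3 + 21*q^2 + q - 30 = (q - 2)*(q^3 - 7*q^2 + 7*q + 15) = (q - 5)*(q - 2)*(q^2 - 2*q - 3) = (q - 5)*(q - 2)*(q + 1)*(q - 3)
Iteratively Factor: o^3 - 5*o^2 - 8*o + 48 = (o - 4)*(o^2 - o - 12) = (o - 4)^2*(o + 3)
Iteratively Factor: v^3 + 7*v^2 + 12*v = (v + 4)*(v^2 + 3*v) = v*(v + 4)*(v + 3)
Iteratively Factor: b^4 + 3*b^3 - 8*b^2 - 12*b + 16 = (b + 2)*(b^3 + b^2 - 10*b + 8) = (b - 2)*(b + 2)*(b^2 + 3*b - 4) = (b - 2)*(b - 1)*(b + 2)*(b + 4)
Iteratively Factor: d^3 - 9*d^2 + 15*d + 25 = (d - 5)*(d^2 - 4*d - 5) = (d - 5)*(d + 1)*(d - 5)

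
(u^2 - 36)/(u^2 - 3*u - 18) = (u + 6)/(u + 3)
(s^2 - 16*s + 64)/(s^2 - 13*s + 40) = (s - 8)/(s - 5)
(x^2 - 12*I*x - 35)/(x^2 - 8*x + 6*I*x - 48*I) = (x^2 - 12*I*x - 35)/(x^2 + x*(-8 + 6*I) - 48*I)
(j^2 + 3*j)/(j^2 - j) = (j + 3)/(j - 1)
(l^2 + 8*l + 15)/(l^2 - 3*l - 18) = (l + 5)/(l - 6)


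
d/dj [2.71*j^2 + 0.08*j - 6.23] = 5.42*j + 0.08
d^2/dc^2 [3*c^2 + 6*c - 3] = 6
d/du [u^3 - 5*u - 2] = 3*u^2 - 5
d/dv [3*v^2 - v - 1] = 6*v - 1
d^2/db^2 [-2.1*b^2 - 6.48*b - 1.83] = -4.20000000000000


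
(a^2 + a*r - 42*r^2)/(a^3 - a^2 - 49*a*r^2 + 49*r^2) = (-a + 6*r)/(-a^2 + 7*a*r + a - 7*r)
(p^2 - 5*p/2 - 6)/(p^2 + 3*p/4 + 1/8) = 4*(2*p^2 - 5*p - 12)/(8*p^2 + 6*p + 1)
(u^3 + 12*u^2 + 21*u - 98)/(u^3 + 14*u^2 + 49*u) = (u - 2)/u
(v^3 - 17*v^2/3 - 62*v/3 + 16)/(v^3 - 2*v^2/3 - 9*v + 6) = (v - 8)/(v - 3)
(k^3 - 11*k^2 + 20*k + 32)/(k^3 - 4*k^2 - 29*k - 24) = (k - 4)/(k + 3)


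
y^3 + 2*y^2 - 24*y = y*(y - 4)*(y + 6)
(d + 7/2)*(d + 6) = d^2 + 19*d/2 + 21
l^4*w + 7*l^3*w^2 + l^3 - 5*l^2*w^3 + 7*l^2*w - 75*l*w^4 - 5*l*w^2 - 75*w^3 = (l - 3*w)*(l + 5*w)^2*(l*w + 1)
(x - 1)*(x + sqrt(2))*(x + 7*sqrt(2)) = x^3 - x^2 + 8*sqrt(2)*x^2 - 8*sqrt(2)*x + 14*x - 14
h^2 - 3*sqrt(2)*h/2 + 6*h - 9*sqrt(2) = (h + 6)*(h - 3*sqrt(2)/2)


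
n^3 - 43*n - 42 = (n - 7)*(n + 1)*(n + 6)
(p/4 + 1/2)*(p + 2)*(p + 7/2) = p^3/4 + 15*p^2/8 + 9*p/2 + 7/2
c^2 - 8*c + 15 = (c - 5)*(c - 3)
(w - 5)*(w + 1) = w^2 - 4*w - 5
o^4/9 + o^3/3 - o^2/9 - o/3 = o*(o/3 + 1/3)*(o/3 + 1)*(o - 1)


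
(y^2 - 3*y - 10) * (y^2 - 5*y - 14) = y^4 - 8*y^3 - 9*y^2 + 92*y + 140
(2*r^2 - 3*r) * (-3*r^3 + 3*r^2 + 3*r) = -6*r^5 + 15*r^4 - 3*r^3 - 9*r^2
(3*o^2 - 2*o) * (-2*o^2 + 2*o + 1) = -6*o^4 + 10*o^3 - o^2 - 2*o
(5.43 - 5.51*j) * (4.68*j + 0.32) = -25.7868*j^2 + 23.6492*j + 1.7376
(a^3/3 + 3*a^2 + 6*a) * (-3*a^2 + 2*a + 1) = -a^5 - 25*a^4/3 - 35*a^3/3 + 15*a^2 + 6*a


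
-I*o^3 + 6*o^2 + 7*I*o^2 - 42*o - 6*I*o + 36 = (o - 6)*(o + 6*I)*(-I*o + I)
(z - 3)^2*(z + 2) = z^3 - 4*z^2 - 3*z + 18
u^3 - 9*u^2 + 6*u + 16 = (u - 8)*(u - 2)*(u + 1)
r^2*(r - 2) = r^3 - 2*r^2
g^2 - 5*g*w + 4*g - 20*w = (g + 4)*(g - 5*w)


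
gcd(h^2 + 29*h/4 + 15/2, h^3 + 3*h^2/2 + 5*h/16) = h + 5/4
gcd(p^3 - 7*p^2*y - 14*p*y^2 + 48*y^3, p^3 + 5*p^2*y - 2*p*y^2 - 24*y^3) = -p^2 - p*y + 6*y^2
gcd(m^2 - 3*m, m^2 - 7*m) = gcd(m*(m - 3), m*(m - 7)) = m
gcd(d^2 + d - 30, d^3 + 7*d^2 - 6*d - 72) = d + 6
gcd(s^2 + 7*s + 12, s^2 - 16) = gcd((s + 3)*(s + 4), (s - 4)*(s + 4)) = s + 4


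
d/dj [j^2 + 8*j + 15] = 2*j + 8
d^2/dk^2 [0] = 0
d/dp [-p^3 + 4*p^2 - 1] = p*(8 - 3*p)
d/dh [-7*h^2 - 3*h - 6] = -14*h - 3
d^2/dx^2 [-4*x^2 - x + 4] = -8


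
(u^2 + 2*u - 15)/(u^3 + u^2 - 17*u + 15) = 1/(u - 1)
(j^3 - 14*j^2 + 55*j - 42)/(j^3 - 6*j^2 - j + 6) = (j - 7)/(j + 1)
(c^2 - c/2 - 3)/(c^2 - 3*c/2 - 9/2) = (c - 2)/(c - 3)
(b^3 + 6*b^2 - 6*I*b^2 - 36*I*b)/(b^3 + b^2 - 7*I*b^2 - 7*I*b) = (b^2 + 6*b*(1 - I) - 36*I)/(b^2 + b*(1 - 7*I) - 7*I)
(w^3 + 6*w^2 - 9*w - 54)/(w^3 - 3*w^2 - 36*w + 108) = (w + 3)/(w - 6)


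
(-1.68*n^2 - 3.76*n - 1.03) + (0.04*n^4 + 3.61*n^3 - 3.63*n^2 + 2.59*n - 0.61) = 0.04*n^4 + 3.61*n^3 - 5.31*n^2 - 1.17*n - 1.64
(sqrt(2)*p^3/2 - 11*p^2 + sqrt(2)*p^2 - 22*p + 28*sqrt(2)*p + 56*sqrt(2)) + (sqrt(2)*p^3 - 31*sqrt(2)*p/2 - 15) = 3*sqrt(2)*p^3/2 - 11*p^2 + sqrt(2)*p^2 - 22*p + 25*sqrt(2)*p/2 - 15 + 56*sqrt(2)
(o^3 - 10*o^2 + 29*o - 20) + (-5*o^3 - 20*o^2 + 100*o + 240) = -4*o^3 - 30*o^2 + 129*o + 220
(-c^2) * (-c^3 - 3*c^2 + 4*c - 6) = c^5 + 3*c^4 - 4*c^3 + 6*c^2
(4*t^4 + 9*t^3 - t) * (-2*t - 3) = -8*t^5 - 30*t^4 - 27*t^3 + 2*t^2 + 3*t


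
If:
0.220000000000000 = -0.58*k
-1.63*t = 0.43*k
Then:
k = -0.38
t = 0.10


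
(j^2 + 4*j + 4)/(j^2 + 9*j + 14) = (j + 2)/(j + 7)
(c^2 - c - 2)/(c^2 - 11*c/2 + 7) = 2*(c + 1)/(2*c - 7)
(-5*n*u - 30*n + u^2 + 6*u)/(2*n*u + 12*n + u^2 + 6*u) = (-5*n + u)/(2*n + u)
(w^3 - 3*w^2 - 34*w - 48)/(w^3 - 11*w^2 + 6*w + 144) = (w + 2)/(w - 6)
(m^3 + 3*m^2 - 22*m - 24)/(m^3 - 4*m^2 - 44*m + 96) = (m^2 - 3*m - 4)/(m^2 - 10*m + 16)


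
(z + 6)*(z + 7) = z^2 + 13*z + 42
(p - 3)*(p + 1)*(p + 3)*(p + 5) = p^4 + 6*p^3 - 4*p^2 - 54*p - 45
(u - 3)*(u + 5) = u^2 + 2*u - 15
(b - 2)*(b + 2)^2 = b^3 + 2*b^2 - 4*b - 8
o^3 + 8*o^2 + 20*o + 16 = (o + 2)^2*(o + 4)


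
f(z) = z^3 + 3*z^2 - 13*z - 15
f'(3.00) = 32.00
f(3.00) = 0.00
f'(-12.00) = 347.00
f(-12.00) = -1155.00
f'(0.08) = -12.50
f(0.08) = -16.02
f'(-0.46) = -15.13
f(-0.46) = -8.48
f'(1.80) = 7.52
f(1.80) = -22.85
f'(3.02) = 32.48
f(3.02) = 0.64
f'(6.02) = 131.84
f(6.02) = 233.63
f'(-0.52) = -15.31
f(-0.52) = -7.57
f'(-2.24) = -11.39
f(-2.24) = 17.93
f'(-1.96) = -13.24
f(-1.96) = 14.48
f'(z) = 3*z^2 + 6*z - 13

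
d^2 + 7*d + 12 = (d + 3)*(d + 4)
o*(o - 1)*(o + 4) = o^3 + 3*o^2 - 4*o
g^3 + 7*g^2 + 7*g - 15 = (g - 1)*(g + 3)*(g + 5)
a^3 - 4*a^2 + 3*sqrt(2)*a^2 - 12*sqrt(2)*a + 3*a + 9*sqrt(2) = (a - 3)*(a - 1)*(a + 3*sqrt(2))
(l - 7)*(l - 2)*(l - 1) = l^3 - 10*l^2 + 23*l - 14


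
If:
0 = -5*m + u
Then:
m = u/5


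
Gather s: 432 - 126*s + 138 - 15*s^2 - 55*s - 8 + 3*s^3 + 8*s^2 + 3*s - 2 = 3*s^3 - 7*s^2 - 178*s + 560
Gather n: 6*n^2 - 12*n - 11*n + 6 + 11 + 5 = 6*n^2 - 23*n + 22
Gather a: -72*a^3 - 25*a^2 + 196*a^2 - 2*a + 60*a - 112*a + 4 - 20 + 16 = -72*a^3 + 171*a^2 - 54*a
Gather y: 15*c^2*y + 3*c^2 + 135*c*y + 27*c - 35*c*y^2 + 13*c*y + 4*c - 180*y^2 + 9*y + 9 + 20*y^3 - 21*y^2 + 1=3*c^2 + 31*c + 20*y^3 + y^2*(-35*c - 201) + y*(15*c^2 + 148*c + 9) + 10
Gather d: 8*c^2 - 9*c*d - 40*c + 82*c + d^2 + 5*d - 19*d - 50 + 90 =8*c^2 + 42*c + d^2 + d*(-9*c - 14) + 40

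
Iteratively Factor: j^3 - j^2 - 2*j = (j - 2)*(j^2 + j) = j*(j - 2)*(j + 1)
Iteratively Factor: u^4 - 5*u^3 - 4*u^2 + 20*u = (u)*(u^3 - 5*u^2 - 4*u + 20) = u*(u - 5)*(u^2 - 4) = u*(u - 5)*(u + 2)*(u - 2)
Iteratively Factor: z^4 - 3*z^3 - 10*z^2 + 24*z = (z + 3)*(z^3 - 6*z^2 + 8*z) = (z - 2)*(z + 3)*(z^2 - 4*z) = (z - 4)*(z - 2)*(z + 3)*(z)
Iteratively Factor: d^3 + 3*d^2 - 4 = (d - 1)*(d^2 + 4*d + 4) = (d - 1)*(d + 2)*(d + 2)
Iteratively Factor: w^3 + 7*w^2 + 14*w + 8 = (w + 1)*(w^2 + 6*w + 8) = (w + 1)*(w + 4)*(w + 2)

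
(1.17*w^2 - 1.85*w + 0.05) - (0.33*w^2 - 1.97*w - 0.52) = 0.84*w^2 + 0.12*w + 0.57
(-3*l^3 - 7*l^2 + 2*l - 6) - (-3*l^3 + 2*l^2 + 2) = -9*l^2 + 2*l - 8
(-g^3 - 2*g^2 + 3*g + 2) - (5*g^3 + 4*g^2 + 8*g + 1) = -6*g^3 - 6*g^2 - 5*g + 1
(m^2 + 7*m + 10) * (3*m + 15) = 3*m^3 + 36*m^2 + 135*m + 150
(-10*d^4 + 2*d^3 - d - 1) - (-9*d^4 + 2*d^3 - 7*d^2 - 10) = -d^4 + 7*d^2 - d + 9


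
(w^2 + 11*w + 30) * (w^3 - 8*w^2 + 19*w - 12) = w^5 + 3*w^4 - 39*w^3 - 43*w^2 + 438*w - 360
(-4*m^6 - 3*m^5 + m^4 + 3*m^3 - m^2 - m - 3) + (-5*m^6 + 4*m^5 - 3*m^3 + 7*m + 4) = -9*m^6 + m^5 + m^4 - m^2 + 6*m + 1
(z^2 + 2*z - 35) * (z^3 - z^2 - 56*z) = z^5 + z^4 - 93*z^3 - 77*z^2 + 1960*z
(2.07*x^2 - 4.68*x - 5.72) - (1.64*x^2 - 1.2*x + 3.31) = 0.43*x^2 - 3.48*x - 9.03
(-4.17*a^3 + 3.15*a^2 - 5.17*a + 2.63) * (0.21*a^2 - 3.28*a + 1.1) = -0.8757*a^5 + 14.3391*a^4 - 16.0047*a^3 + 20.9749*a^2 - 14.3134*a + 2.893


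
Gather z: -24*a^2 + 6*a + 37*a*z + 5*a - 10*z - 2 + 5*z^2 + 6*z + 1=-24*a^2 + 11*a + 5*z^2 + z*(37*a - 4) - 1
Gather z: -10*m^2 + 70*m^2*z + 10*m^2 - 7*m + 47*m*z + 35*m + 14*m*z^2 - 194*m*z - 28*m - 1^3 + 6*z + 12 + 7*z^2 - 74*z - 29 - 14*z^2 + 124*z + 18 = z^2*(14*m - 7) + z*(70*m^2 - 147*m + 56)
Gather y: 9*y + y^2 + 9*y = y^2 + 18*y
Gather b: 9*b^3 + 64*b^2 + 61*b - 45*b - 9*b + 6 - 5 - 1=9*b^3 + 64*b^2 + 7*b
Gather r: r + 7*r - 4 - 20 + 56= 8*r + 32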